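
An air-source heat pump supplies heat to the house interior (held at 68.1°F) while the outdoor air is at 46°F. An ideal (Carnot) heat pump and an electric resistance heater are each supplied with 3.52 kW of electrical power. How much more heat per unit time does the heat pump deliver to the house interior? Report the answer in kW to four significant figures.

In absolute terms T_C = 280.93 K and T_H = 293.21 K, so ΔT = 12.28 K.
COP_Carnot = T_H/ΔT = 293.21/12.28 = 23.88.
The heat pump delivers Q̇_H = COP × Ẇ = 84.06 kW; the resistance heater delivers Ẇ = 3.520 kW.
Extra = (COP − 1)·Ẇ = 80.54 kW.

80.54 kW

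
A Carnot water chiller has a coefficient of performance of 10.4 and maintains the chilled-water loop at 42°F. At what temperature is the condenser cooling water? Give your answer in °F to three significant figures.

90.2 °F

COP_R = T_C/(T_H − T_C) gives T_H − T_C = T_C/COP.
With T_C = 278.71 K, T_H = 278.71 × (1 + 1/10.4) = 305.50 K.
Converting, 305.50 K = 90.24°F.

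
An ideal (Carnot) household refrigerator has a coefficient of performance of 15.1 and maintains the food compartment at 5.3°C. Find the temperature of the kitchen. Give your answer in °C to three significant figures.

23.7 °C

COP_R = T_C/(T_H − T_C) gives T_H − T_C = T_C/COP.
With T_C = 278.45 K, T_H = 278.45 × (1 + 1/15.1) = 296.89 K.
Converting, 296.89 K = 23.74°C.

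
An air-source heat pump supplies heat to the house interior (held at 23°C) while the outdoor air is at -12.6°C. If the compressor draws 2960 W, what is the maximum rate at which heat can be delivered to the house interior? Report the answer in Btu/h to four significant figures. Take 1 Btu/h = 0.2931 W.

84010 Btu/h

In absolute terms T_C = 260.55 K and T_H = 296.15 K, so ΔT = 35.60 K.
COP_Carnot = T_H/ΔT = 296.15/35.60 = 8.319.
Q̇_max = COP_Carnot × Ẇ = 8.319 × 2960 W = 24620 W = 84010 Btu/h.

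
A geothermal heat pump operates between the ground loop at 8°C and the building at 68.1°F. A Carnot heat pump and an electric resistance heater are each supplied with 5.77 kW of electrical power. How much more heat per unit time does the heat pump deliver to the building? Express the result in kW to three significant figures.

135 kW

In absolute terms T_C = 281.15 K and T_H = 293.21 K, so ΔT = 12.06 K.
COP_Carnot = T_H/ΔT = 293.21/12.06 = 24.32.
The heat pump delivers Q̇_H = COP × Ẇ = 140.3 kW; the resistance heater delivers Ẇ = 5.770 kW.
Extra = (COP − 1)·Ẇ = 134.6 kW.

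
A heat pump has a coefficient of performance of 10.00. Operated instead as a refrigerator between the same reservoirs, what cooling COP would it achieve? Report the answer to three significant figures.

Since Q_H = Q_C + W for any cycle, COP_R = Q_C/W = Q_H/W − 1.
COP_R = 10.00 − 1 = 9.00.

9.00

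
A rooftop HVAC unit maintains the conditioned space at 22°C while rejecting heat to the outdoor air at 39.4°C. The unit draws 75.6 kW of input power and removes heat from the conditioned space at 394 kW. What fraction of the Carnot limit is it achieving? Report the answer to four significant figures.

0.3072

COP_actual = Q̇_C/Ẇ = 394.0/75.60 = 5.212.
In absolute terms T_C = 295.15 K and T_H = 312.55 K, so ΔT = 17.40 K.
COP_Carnot = T_C/ΔT = 295.15/17.40 = 16.96.
η_II = COP_actual/COP_Carnot = 5.212/16.96 = 0.3072.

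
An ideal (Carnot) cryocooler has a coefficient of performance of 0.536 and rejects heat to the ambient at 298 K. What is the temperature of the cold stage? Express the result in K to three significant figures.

104 K

For a Carnot refrigerator COP_R = T_C/(T_H − T_C), so T_C = COP·T_H/(1 + COP).
With T_H = 298.00 K, T_C = 0.536 × 298.00/1.536 = 103.99 K.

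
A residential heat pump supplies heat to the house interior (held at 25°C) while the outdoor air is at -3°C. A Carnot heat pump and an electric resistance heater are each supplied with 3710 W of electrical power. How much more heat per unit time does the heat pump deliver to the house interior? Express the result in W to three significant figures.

35800 W

In absolute terms T_C = 270.15 K and T_H = 298.15 K, so ΔT = 28.00 K.
COP_Carnot = T_H/ΔT = 298.15/28.00 = 10.65.
The heat pump delivers Q̇_H = COP × Ẇ = 39500 W; the resistance heater delivers Ẇ = 3710 W.
Extra = (COP − 1)·Ẇ = 35790 W.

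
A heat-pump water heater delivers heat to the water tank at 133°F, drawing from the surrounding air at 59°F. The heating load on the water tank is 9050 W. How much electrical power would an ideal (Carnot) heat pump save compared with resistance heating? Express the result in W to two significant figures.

In absolute terms T_C = 288.15 K and T_H = 329.26 K, so ΔT = 41.11 K.
COP_Carnot = T_H/ΔT = 329.26/41.11 = 8.009.
Resistance heating needs Ẇ_res = Q̇_H = 9050 W; the reversible heat pump needs only Ẇ_hp = Q̇_H/COP = 1130 W.
Saving = 9050 − 1130 = 7920 W.

7900 W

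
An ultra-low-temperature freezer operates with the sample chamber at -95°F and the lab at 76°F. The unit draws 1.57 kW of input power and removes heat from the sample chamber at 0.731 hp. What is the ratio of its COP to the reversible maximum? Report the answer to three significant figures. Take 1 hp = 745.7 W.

0.163

Converting, Q̇_C = 0.7310 hp = 0.5451 kW, so COP_actual = Q̇_C/Ẇ = 0.5451/1.570 = 0.3472.
In absolute terms T_C = 202.59 K and T_H = 297.59 K, so ΔT = 95.00 K.
COP_Carnot = T_C/ΔT = 202.59/95.00 = 2.133.
η_II = COP_actual/COP_Carnot = 0.3472/2.133 = 0.1628.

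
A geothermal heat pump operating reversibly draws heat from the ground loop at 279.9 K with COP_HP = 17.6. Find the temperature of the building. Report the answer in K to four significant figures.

296.8 K

COP_HP = T_H/(T_H − T_C) rearranges to T_H = COP·T_C/(COP − 1).
With T_C = 279.90 K, T_H = 17.6 × 279.90/16.60 = 296.76 K.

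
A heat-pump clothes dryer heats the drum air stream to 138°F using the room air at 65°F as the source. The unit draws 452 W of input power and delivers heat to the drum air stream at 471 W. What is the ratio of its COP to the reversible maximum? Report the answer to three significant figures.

0.127

COP_actual = Q̇_H/Ẇ = 471.0/452.0 = 1.042.
In absolute terms T_C = 291.48 K and T_H = 332.04 K, so ΔT = 40.56 K.
COP_Carnot = T_H/ΔT = 332.04/40.56 = 8.187.
η_II = COP_actual/COP_Carnot = 1.042/8.187 = 0.1273.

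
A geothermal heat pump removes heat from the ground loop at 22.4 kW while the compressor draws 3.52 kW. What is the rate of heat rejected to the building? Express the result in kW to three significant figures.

For a cyclic device the first law requires Q̇_H = Q̇_C + Ẇ.
Q̇_H = Q̇_C + Ẇ = 25.92 kW.

25.9 kW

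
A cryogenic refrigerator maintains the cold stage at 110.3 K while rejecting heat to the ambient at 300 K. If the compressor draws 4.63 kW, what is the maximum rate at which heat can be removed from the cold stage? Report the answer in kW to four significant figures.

The reservoir spacing is ΔT = 300 − 110.3 = 189.7 K.
COP_Carnot = T_C/ΔT = 110.30/189.7 = 0.5814.
Q̇_max = COP_Carnot × Ẇ = 0.5814 × 4.630 kW = 2.692 kW.

2.692 kW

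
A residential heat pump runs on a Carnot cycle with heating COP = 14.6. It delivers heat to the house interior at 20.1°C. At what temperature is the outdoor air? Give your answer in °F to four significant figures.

32.03 °F

COP_HP = T_H/(T_H − T_C) gives T_H − T_C = T_H/COP.
With T_H = 293.25 K, T_C = 293.25 × (1 − 1/14.6) = 273.16 K.
Converting, 273.16 K = 32.03°F.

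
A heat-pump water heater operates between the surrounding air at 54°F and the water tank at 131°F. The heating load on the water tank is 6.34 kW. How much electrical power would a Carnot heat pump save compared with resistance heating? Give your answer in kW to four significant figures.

5.514 kW

In absolute terms T_C = 285.37 K and T_H = 328.15 K, so ΔT = 42.78 K.
COP_Carnot = T_H/ΔT = 328.15/42.78 = 7.671.
Resistance heating needs Ẇ_res = Q̇_H = 6.340 kW; the reversible heat pump needs only Ẇ_hp = Q̇_H/COP = 0.8265 kW.
Saving = 6.340 − 0.8265 = 5.514 kW.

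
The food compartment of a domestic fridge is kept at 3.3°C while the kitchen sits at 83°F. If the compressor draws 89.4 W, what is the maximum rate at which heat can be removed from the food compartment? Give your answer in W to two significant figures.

In absolute terms T_C = 276.45 K and T_H = 301.48 K, so ΔT = 25.03 K.
COP_Carnot = T_C/ΔT = 276.45/25.03 = 11.04.
Q̇_max = COP_Carnot × Ẇ = 11.04 × 89.40 W = 987.3 W.

990 W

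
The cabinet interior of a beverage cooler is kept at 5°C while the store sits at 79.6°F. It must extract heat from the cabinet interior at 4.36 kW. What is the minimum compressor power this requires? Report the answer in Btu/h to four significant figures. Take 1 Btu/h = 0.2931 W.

In absolute terms T_C = 278.15 K and T_H = 299.59 K, so ΔT = 21.44 K.
COP_Carnot = T_C/ΔT = 278.15/21.44 = 12.97.
Ẇ_min = Q̇/COP_Carnot = 4.360/12.97 = 0.3361 kW = 1147 Btu/h.

1147 Btu/h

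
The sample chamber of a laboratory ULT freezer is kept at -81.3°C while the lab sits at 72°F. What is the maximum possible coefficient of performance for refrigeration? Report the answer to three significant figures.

In absolute terms T_C = 191.85 K and T_H = 295.37 K, so ΔT = 103.5 K.
For a reversible cycle, COP_Carnot = T_C/ΔT = 191.85/103.5 = 1.853.

1.85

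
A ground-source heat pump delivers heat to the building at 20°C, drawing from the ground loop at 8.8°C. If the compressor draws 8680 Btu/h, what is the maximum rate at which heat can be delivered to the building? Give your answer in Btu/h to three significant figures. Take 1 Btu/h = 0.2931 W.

In absolute terms T_C = 281.95 K and T_H = 293.15 K, so ΔT = 11.20 K.
COP_Carnot = T_H/ΔT = 293.15/11.20 = 26.17.
Q̇_max = COP_Carnot × Ẇ = 26.17 × 8680 Btu/h = 227200 Btu/h.

227000 Btu/h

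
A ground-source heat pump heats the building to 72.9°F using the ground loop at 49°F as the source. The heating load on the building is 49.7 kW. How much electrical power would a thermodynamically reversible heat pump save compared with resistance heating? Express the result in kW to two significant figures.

47 kW

In absolute terms T_C = 282.59 K and T_H = 295.87 K, so ΔT = 13.28 K.
COP_Carnot = T_H/ΔT = 295.87/13.28 = 22.28.
Resistance heating needs Ẇ_res = Q̇_H = 49.70 kW; the reversible heat pump needs only Ẇ_hp = Q̇_H/COP = 2.230 kW.
Saving = 49.70 − 2.230 = 47.47 kW.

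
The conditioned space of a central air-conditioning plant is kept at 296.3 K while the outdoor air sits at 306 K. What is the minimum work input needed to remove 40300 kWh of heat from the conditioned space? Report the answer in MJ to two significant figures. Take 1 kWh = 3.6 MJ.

The reservoir spacing is ΔT = 306 − 296.3 = 9.700 K.
The reversible limit is COP_R = T_C/ΔT = 30.55, so W_min = Q_C/COP = Q_C·ΔT/T_C.
W_min = 40300 × 9.700/296.30 = 1319 kWh = 4749 MJ.

4700 MJ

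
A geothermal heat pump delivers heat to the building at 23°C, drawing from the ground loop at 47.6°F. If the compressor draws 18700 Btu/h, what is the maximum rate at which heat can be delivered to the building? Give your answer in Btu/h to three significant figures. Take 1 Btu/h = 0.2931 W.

In absolute terms T_C = 281.82 K and T_H = 296.15 K, so ΔT = 14.33 K.
COP_Carnot = T_H/ΔT = 296.15/14.33 = 20.66.
Q̇_max = COP_Carnot × Ẇ = 20.66 × 18700 Btu/h = 386400 Btu/h.

386000 Btu/h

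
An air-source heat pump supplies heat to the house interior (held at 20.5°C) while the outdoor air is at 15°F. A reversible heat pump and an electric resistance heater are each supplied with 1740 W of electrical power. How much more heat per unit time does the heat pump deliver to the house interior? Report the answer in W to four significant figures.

In absolute terms T_C = 263.71 K and T_H = 293.65 K, so ΔT = 29.94 K.
COP_Carnot = T_H/ΔT = 293.65/29.94 = 9.806.
The heat pump delivers Q̇_H = COP × Ẇ = 17060 W; the resistance heater delivers Ẇ = 1740 W.
Extra = (COP − 1)·Ẇ = 15320 W.

15320 W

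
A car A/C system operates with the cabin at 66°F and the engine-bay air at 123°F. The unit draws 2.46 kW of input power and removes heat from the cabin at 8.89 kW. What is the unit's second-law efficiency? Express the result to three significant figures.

0.392

COP_actual = Q̇_C/Ẇ = 8.890/2.460 = 3.614.
In absolute terms T_C = 292.04 K and T_H = 323.71 K, so ΔT = 31.67 K.
COP_Carnot = T_C/ΔT = 292.04/31.67 = 9.222.
η_II = COP_actual/COP_Carnot = 3.614/9.222 = 0.3919.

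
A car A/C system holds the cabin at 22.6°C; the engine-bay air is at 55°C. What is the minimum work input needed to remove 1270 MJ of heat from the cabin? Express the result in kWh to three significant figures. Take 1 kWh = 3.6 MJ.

In absolute terms T_C = 295.75 K and T_H = 328.15 K, so ΔT = 32.40 K.
The reversible limit is COP_R = T_C/ΔT = 9.128, so W_min = Q_C/COP = Q_C·ΔT/T_C.
W_min = 1270 × 32.40/295.75 = 139.1 MJ = 38.65 kWh.

38.6 kWh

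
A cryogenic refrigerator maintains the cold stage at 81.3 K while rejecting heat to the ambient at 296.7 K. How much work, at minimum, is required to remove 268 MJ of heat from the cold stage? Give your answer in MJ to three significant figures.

The reservoir spacing is ΔT = 296.7 − 81.3 = 215.4 K.
The reversible limit is COP_R = T_C/ΔT = 0.3774, so W_min = Q_C/COP = Q_C·ΔT/T_C.
W_min = 268.0 × 215.4/81.30 = 710.1 MJ.

710 MJ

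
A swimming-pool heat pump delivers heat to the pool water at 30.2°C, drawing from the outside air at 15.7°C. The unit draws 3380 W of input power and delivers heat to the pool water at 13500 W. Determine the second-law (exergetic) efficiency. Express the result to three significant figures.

0.191

COP_actual = Q̇_H/Ẇ = 13500/3380 = 3.994.
In absolute terms T_C = 288.85 K and T_H = 303.35 K, so ΔT = 14.50 K.
COP_Carnot = T_H/ΔT = 303.35/14.50 = 20.92.
η_II = COP_actual/COP_Carnot = 3.994/20.92 = 0.1909.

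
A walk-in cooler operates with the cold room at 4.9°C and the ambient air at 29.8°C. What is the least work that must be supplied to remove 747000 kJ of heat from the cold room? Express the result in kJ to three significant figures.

In absolute terms T_C = 278.05 K and T_H = 302.95 K, so ΔT = 24.90 K.
The reversible limit is COP_R = T_C/ΔT = 11.17, so W_min = Q_C/COP = Q_C·ΔT/T_C.
W_min = 747000 × 24.90/278.05 = 66900 kJ.

66900 kJ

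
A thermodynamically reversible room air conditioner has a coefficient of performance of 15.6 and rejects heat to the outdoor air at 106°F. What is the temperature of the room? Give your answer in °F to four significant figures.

For a Carnot refrigerator COP_R = T_C/(T_H − T_C), so T_C = COP·T_H/(1 + COP).
With T_H = 314.26 K, T_C = 15.6 × 314.26/16.60 = 295.33 K.
Converting, 295.33 K = 71.92°F.

71.92 °F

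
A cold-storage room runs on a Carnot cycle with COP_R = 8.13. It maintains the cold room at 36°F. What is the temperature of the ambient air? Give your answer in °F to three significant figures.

97.0 °F

COP_R = T_C/(T_H − T_C) gives T_H − T_C = T_C/COP.
With T_C = 275.37 K, T_H = 275.37 × (1 + 1/8.13) = 309.24 K.
Converting, 309.24 K = 96.97°F.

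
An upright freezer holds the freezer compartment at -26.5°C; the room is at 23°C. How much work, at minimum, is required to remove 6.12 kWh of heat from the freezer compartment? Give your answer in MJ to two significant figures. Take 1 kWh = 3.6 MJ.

4.4 MJ

In absolute terms T_C = 246.65 K and T_H = 296.15 K, so ΔT = 49.50 K.
The reversible limit is COP_R = T_C/ΔT = 4.983, so W_min = Q_C/COP = Q_C·ΔT/T_C.
W_min = 6.120 × 49.50/246.65 = 1.228 kWh = 4.422 MJ.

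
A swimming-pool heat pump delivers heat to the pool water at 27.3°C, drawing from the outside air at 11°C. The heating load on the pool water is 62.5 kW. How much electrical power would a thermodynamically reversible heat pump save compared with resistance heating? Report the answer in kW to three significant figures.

In absolute terms T_C = 284.15 K and T_H = 300.45 K, so ΔT = 16.30 K.
COP_Carnot = T_H/ΔT = 300.45/16.30 = 18.43.
Resistance heating needs Ẇ_res = Q̇_H = 62.50 kW; the reversible heat pump needs only Ẇ_hp = Q̇_H/COP = 3.391 kW.
Saving = 62.50 − 3.391 = 59.11 kW.

59.1 kW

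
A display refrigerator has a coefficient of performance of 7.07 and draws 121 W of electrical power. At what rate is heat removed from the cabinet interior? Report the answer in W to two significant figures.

Q̇_C = COP × Ẇ = 7.07 × 121.0 = 855.5 W.

860 W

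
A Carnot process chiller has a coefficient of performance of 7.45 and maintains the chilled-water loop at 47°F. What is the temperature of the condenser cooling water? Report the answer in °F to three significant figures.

COP_R = T_C/(T_H − T_C) gives T_H − T_C = T_C/COP.
With T_C = 281.48 K, T_H = 281.48 × (1 + 1/7.45) = 319.27 K.
Converting, 319.27 K = 115.01°F.

115 °F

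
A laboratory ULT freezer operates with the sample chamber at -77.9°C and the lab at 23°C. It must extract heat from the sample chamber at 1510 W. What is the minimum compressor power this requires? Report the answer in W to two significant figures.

780 W

In absolute terms T_C = 195.25 K and T_H = 296.15 K, so ΔT = 100.9 K.
COP_Carnot = T_C/ΔT = 195.25/100.9 = 1.935.
Ẇ_min = Q̇/COP_Carnot = 1510/1.935 = 780.3 W.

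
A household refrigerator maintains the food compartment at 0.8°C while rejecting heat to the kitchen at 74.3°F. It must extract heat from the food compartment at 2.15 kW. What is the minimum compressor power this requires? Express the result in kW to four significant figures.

In absolute terms T_C = 273.95 K and T_H = 296.65 K, so ΔT = 22.70 K.
COP_Carnot = T_C/ΔT = 273.95/22.70 = 12.07.
Ẇ_min = Q̇/COP_Carnot = 2.150/12.07 = 0.1782 kW.

0.1782 kW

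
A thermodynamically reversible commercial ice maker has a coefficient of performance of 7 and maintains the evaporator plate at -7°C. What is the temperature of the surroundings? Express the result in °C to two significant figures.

COP_R = T_C/(T_H − T_C) gives T_H − T_C = T_C/COP.
With T_C = 266.15 K, T_H = 266.15 × (1 + 1/7) = 304.17 K.
Converting, 304.17 K = 31.02°C.

31 °C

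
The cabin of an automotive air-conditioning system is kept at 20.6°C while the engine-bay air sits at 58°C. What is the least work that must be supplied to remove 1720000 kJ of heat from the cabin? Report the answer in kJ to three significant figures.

219000 kJ

In absolute terms T_C = 293.75 K and T_H = 331.15 K, so ΔT = 37.40 K.
The reversible limit is COP_R = T_C/ΔT = 7.854, so W_min = Q_C/COP = Q_C·ΔT/T_C.
W_min = 1720000 × 37.40/293.75 = 219000 kJ.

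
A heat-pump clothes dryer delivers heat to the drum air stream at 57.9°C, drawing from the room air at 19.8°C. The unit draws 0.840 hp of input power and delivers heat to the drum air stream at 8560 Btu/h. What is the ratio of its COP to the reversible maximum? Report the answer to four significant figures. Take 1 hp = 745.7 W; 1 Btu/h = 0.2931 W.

0.4610

Converting, Q̇_H = 8560 Btu/h = 3.365 hp, so COP_actual = Q̇_H/Ẇ = 3.365/0.8400 = 4.005.
In absolute terms T_C = 292.95 K and T_H = 331.05 K, so ΔT = 38.10 K.
COP_Carnot = T_H/ΔT = 331.05/38.10 = 8.689.
η_II = COP_actual/COP_Carnot = 4.005/8.689 = 0.4610.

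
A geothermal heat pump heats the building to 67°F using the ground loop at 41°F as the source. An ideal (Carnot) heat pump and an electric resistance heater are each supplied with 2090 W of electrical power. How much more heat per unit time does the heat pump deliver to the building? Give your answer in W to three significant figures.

In absolute terms T_C = 278.15 K and T_H = 292.59 K, so ΔT = 14.44 K.
COP_Carnot = T_H/ΔT = 292.59/14.44 = 20.26.
The heat pump delivers Q̇_H = COP × Ẇ = 42340 W; the resistance heater delivers Ẇ = 2090 W.
Extra = (COP − 1)·Ẇ = 40250 W.

40200 W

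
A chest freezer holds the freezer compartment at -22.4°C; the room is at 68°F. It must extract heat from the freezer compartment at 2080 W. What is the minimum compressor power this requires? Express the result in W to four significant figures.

In absolute terms T_C = 250.75 K and T_H = 293.15 K, so ΔT = 42.40 K.
COP_Carnot = T_C/ΔT = 250.75/42.40 = 5.914.
Ẇ_min = Q̇/COP_Carnot = 2080/5.914 = 351.7 W.

351.7 W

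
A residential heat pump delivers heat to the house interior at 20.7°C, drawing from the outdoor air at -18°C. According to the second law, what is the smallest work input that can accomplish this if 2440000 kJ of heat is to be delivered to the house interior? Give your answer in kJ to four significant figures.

321300 kJ

In absolute terms T_C = 255.15 K and T_H = 293.85 K, so ΔT = 38.70 K.
The reversible limit is COP_HP = T_H/ΔT = 7.593, so W_min = Q_H/COP = Q_H·ΔT/T_H.
W_min = 2440000 × 38.70/293.85 = 321300 kJ.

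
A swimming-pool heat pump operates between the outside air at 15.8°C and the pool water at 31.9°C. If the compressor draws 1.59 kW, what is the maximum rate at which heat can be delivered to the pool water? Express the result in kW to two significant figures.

30 kW

In absolute terms T_C = 288.95 K and T_H = 305.05 K, so ΔT = 16.10 K.
COP_Carnot = T_H/ΔT = 305.05/16.10 = 18.95.
Q̇_max = COP_Carnot × Ẇ = 18.95 × 1.590 kW = 30.13 kW.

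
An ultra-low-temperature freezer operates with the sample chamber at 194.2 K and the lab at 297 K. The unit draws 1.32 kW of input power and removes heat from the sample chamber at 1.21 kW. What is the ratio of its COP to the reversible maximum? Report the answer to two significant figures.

0.49

COP_actual = Q̇_C/Ẇ = 1.210/1.320 = 0.9167.
The reservoir spacing is ΔT = 297 − 194.2 = 102.8 K.
COP_Carnot = T_C/ΔT = 194.20/102.8 = 1.889.
η_II = COP_actual/COP_Carnot = 0.9167/1.889 = 0.4852.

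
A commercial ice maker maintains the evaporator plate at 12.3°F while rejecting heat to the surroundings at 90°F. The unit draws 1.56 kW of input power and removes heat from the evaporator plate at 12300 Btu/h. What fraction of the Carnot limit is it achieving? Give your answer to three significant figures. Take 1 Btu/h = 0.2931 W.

0.380

Converting, Q̇_C = 12300 Btu/h = 3.605 kW, so COP_actual = Q̇_C/Ẇ = 3.605/1.560 = 2.311.
In absolute terms T_C = 262.21 K and T_H = 305.37 K, so ΔT = 43.17 K.
COP_Carnot = T_C/ΔT = 262.21/43.17 = 6.074.
η_II = COP_actual/COP_Carnot = 2.311/6.074 = 0.3805.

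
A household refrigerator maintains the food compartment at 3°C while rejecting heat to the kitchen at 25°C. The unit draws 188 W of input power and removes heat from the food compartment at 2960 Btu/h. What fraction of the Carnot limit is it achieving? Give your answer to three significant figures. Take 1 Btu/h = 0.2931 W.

Converting, Q̇_C = 2960 Btu/h = 867.6 W, so COP_actual = Q̇_C/Ẇ = 867.6/188.0 = 4.615.
In absolute terms T_C = 276.15 K and T_H = 298.15 K, so ΔT = 22.00 K.
COP_Carnot = T_C/ΔT = 276.15/22.00 = 12.55.
η_II = COP_actual/COP_Carnot = 4.615/12.55 = 0.3676.

0.368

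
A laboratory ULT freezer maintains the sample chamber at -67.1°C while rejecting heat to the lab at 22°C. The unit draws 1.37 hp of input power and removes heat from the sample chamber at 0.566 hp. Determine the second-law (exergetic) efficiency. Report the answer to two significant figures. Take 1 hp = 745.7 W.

COP_actual = Q̇_C/Ẇ = 0.5660/1.370 = 0.4131.
In absolute terms T_C = 206.05 K and T_H = 295.15 K, so ΔT = 89.10 K.
COP_Carnot = T_C/ΔT = 206.05/89.10 = 2.313.
η_II = COP_actual/COP_Carnot = 0.4131/2.313 = 0.1786.

0.18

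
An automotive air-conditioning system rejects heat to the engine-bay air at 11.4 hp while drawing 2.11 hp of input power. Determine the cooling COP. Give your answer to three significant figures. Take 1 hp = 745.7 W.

4.40

The first law gives Q̇_H = Q̇_C + Ẇ, so the three rates are Q̇_C = 9.290, Q̇_H = 11.40, Ẇ = 2.110 hp.
COP_R = Q̇_C/Ẇ = 9.290/2.110 = 4.403.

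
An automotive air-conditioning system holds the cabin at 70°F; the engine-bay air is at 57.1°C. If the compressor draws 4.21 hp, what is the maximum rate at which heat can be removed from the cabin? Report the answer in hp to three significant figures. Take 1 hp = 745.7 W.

34.4 hp

In absolute terms T_C = 294.26 K and T_H = 330.25 K, so ΔT = 35.99 K.
COP_Carnot = T_C/ΔT = 294.26/35.99 = 8.176.
Q̇_max = COP_Carnot × Ẇ = 8.176 × 4.210 hp = 34.42 hp.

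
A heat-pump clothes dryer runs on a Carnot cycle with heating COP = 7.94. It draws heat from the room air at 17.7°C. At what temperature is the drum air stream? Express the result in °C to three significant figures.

59.6 °C

COP_HP = T_H/(T_H − T_C) rearranges to T_H = COP·T_C/(COP − 1).
With T_C = 290.85 K, T_H = 7.94 × 290.85/6.940 = 332.76 K.
Converting, 332.76 K = 59.61°C.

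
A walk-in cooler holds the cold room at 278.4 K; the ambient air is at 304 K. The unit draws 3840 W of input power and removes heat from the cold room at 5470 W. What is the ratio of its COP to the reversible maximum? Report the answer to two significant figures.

0.13

COP_actual = Q̇_C/Ẇ = 5470/3840 = 1.424.
The reservoir spacing is ΔT = 304 − 278.4 = 25.60 K.
COP_Carnot = T_C/ΔT = 278.40/25.60 = 10.88.
η_II = COP_actual/COP_Carnot = 1.424/10.88 = 0.1310.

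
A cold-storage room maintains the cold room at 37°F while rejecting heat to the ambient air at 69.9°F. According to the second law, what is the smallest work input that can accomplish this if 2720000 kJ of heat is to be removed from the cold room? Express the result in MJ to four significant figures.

In absolute terms T_C = 275.93 K and T_H = 294.21 K, so ΔT = 18.28 K.
The reversible limit is COP_R = T_C/ΔT = 15.10, so W_min = Q_C/COP = Q_C·ΔT/T_C.
W_min = 2720000 × 18.28/275.93 = 180200 kJ = 180.2 MJ.

180.2 MJ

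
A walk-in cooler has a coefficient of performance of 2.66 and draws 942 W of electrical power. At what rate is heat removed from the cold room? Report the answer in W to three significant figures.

2510 W

Q̇_C = COP × Ẇ = 2.66 × 942.0 = 2506 W.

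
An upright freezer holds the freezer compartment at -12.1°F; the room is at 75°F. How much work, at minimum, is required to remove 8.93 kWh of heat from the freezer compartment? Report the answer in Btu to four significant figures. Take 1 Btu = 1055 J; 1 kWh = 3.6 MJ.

In absolute terms T_C = 248.65 K and T_H = 297.04 K, so ΔT = 48.39 K.
The reversible limit is COP_R = T_C/ΔT = 5.139, so W_min = Q_C/COP = Q_C·ΔT/T_C.
W_min = 8.930 × 48.39/248.65 = 1.738 kWh = 5930 Btu.

5930 Btu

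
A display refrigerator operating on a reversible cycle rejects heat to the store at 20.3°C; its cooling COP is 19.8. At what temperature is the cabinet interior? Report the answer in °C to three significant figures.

6.19 °C

For a Carnot refrigerator COP_R = T_C/(T_H − T_C), so T_C = COP·T_H/(1 + COP).
With T_H = 293.45 K, T_C = 19.8 × 293.45/20.80 = 279.34 K.
Converting, 279.34 K = 6.19°C.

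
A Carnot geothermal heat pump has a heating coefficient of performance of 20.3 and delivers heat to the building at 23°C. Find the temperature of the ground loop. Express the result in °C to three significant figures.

COP_HP = T_H/(T_H − T_C) gives T_H − T_C = T_H/COP.
With T_H = 296.15 K, T_C = 296.15 × (1 − 1/20.3) = 281.56 K.
Converting, 281.56 K = 8.41°C.

8.41 °C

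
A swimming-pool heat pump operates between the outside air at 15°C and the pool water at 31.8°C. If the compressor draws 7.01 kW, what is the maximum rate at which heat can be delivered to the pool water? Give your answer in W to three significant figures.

127000 W

In absolute terms T_C = 288.15 K and T_H = 304.95 K, so ΔT = 16.80 K.
COP_Carnot = T_H/ΔT = 304.95/16.80 = 18.15.
Q̇_max = COP_Carnot × Ẇ = 18.15 × 7.010 kW = 127.2 kW = 127200 W.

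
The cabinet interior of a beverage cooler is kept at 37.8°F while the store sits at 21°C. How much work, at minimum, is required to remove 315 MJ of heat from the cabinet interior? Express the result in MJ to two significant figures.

20 MJ

In absolute terms T_C = 276.37 K and T_H = 294.15 K, so ΔT = 17.78 K.
The reversible limit is COP_R = T_C/ΔT = 15.55, so W_min = Q_C/COP = Q_C·ΔT/T_C.
W_min = 315.0 × 17.78/276.37 = 20.26 MJ.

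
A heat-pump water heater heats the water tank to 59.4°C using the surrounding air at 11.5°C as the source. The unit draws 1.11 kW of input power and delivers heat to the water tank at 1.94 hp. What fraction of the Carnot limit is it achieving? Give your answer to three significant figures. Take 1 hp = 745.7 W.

Converting, Q̇_H = 1.940 hp = 1.447 kW, so COP_actual = Q̇_H/Ẇ = 1.447/1.110 = 1.303.
In absolute terms T_C = 284.65 K and T_H = 332.55 K, so ΔT = 47.90 K.
COP_Carnot = T_H/ΔT = 332.55/47.90 = 6.943.
η_II = COP_actual/COP_Carnot = 1.303/6.943 = 0.1877.

0.188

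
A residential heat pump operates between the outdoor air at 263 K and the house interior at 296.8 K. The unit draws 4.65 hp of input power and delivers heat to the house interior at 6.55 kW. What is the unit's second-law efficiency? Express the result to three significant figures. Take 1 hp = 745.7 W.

0.215

Converting, Q̇_H = 6.550 kW = 8.784 hp, so COP_actual = Q̇_H/Ẇ = 8.784/4.650 = 1.889.
The reservoir spacing is ΔT = 296.8 − 263 = 33.80 K.
COP_Carnot = T_H/ΔT = 296.80/33.80 = 8.781.
η_II = COP_actual/COP_Carnot = 1.889/8.781 = 0.2151.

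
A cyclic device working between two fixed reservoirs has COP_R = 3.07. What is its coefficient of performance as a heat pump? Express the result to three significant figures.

4.07

The first law on one cycle gives Q_H = Q_C + W, so Q_H/W = Q_C/W + 1.
COP_HP = COP_R + 1 = 3.07 + 1 = 4.07.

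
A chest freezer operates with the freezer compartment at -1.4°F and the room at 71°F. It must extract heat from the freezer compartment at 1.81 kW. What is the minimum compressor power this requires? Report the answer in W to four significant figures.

286.0 W

In absolute terms T_C = 254.59 K and T_H = 294.82 K, so ΔT = 40.22 K.
COP_Carnot = T_C/ΔT = 254.59/40.22 = 6.330.
Ẇ_min = Q̇/COP_Carnot = 1.810/6.330 = 0.2860 kW = 286.0 W.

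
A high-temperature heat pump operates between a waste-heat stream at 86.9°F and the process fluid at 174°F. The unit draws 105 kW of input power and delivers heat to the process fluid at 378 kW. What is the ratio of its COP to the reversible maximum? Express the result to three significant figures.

0.495

COP_actual = Q̇_H/Ẇ = 378.0/105.0 = 3.600.
In absolute terms T_C = 303.65 K and T_H = 352.04 K, so ΔT = 48.39 K.
COP_Carnot = T_H/ΔT = 352.04/48.39 = 7.275.
η_II = COP_actual/COP_Carnot = 3.600/7.275 = 0.4948.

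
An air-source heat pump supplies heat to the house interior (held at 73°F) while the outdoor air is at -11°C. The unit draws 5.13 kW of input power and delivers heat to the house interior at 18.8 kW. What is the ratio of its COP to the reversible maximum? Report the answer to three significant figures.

COP_actual = Q̇_H/Ẇ = 18.80/5.130 = 3.665.
In absolute terms T_C = 262.15 K and T_H = 295.93 K, so ΔT = 33.78 K.
COP_Carnot = T_H/ΔT = 295.93/33.78 = 8.761.
η_II = COP_actual/COP_Carnot = 3.665/8.761 = 0.4183.

0.418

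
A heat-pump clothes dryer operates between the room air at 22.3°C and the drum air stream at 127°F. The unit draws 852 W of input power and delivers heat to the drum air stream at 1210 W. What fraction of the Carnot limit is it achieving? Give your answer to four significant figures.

COP_actual = Q̇_H/Ẇ = 1210/852.0 = 1.420.
In absolute terms T_C = 295.45 K and T_H = 325.93 K, so ΔT = 30.48 K.
COP_Carnot = T_H/ΔT = 325.93/30.48 = 10.69.
η_II = COP_actual/COP_Carnot = 1.420/10.69 = 0.1328.

0.1328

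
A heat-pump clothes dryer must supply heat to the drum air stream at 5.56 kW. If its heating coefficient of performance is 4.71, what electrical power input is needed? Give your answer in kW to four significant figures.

1.180 kW

Ẇ = Q̇_H/COP_HP = 5.560/4.71 = 1.180 kW.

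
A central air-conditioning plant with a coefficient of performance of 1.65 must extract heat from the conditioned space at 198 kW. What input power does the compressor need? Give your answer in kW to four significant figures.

Ẇ = Q̇_C/COP = 198.0/1.65 = 120.0 kW.

120.0 kW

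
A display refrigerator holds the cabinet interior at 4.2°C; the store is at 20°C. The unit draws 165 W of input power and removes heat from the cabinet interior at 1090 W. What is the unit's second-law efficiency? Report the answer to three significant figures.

COP_actual = Q̇_C/Ẇ = 1090/165.0 = 6.606.
In absolute terms T_C = 277.35 K and T_H = 293.15 K, so ΔT = 15.80 K.
COP_Carnot = T_C/ΔT = 277.35/15.80 = 17.55.
η_II = COP_actual/COP_Carnot = 6.606/17.55 = 0.3763.

0.376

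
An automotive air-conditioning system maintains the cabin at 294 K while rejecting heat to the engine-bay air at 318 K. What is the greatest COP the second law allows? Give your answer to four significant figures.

The reservoir spacing is ΔT = 318 − 294 = 24.00 K.
For a reversible cycle, COP_Carnot = T_C/ΔT = 294.00/24.00 = 12.25.

12.25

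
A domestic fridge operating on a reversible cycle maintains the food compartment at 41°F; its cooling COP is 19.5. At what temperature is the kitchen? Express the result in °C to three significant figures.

19.3 °C

COP_R = T_C/(T_H − T_C) gives T_H − T_C = T_C/COP.
With T_C = 278.15 K, T_H = 278.15 × (1 + 1/19.5) = 292.41 K.
Converting, 292.41 K = 19.26°C.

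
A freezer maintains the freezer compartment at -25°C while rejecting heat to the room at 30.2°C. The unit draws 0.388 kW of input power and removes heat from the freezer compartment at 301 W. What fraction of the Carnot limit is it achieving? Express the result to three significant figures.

0.173

Converting, Q̇_C = 301.0 W = 0.3010 kW, so COP_actual = Q̇_C/Ẇ = 0.3010/0.3880 = 0.7758.
In absolute terms T_C = 248.15 K and T_H = 303.35 K, so ΔT = 55.20 K.
COP_Carnot = T_C/ΔT = 248.15/55.20 = 4.495.
η_II = COP_actual/COP_Carnot = 0.7758/4.495 = 0.1726.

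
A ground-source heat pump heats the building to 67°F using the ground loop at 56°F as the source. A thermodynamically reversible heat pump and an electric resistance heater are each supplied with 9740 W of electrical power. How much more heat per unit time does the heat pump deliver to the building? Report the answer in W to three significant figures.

In absolute terms T_C = 286.48 K and T_H = 292.59 K, so ΔT = 6.111 K.
COP_Carnot = T_H/ΔT = 292.59/6.111 = 47.88.
The heat pump delivers Q̇_H = COP × Ẇ = 466300 W; the resistance heater delivers Ẇ = 9740 W.
Extra = (COP − 1)·Ẇ = 456600 W.

457000 W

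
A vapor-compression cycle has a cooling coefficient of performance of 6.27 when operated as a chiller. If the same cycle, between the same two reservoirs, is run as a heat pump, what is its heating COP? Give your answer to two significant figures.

7.3

The first law on one cycle gives Q_H = Q_C + W, so Q_H/W = Q_C/W + 1.
COP_HP = COP_R + 1 = 6.27 + 1 = 7.27.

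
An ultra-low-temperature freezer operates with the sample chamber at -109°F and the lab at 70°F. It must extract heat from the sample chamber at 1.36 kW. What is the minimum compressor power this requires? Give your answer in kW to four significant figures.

0.6942 kW

In absolute terms T_C = 194.82 K and T_H = 294.26 K, so ΔT = 99.44 K.
COP_Carnot = T_C/ΔT = 194.82/99.44 = 1.959.
Ẇ_min = Q̇/COP_Carnot = 1.360/1.959 = 0.6942 kW.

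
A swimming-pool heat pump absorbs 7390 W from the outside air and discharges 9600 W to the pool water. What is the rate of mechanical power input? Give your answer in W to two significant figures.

For a cyclic device the first law requires Q̇_H = Q̇_C + Ẇ.
Ẇ = Q̇_H − Q̇_C = 2210 W.

2200 W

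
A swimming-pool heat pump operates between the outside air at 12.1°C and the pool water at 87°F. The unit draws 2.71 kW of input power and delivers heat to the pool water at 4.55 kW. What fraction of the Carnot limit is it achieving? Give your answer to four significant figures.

0.1020

COP_actual = Q̇_H/Ẇ = 4.550/2.710 = 1.679.
In absolute terms T_C = 285.25 K and T_H = 303.71 K, so ΔT = 18.46 K.
COP_Carnot = T_H/ΔT = 303.71/18.46 = 16.46.
η_II = COP_actual/COP_Carnot = 1.679/16.46 = 0.1020.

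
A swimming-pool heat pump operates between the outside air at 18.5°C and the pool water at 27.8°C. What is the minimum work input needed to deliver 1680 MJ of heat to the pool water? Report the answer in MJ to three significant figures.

51.9 MJ

In absolute terms T_C = 291.65 K and T_H = 300.95 K, so ΔT = 9.300 K.
The reversible limit is COP_HP = T_H/ΔT = 32.36, so W_min = Q_H/COP = Q_H·ΔT/T_H.
W_min = 1680 × 9.300/300.95 = 51.92 MJ.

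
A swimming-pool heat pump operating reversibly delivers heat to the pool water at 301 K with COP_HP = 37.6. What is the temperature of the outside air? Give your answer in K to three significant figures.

293 K

COP_HP = T_H/(T_H − T_C) gives T_H − T_C = T_H/COP.
With T_H = 301.00 K, T_C = 301.00 × (1 − 1/37.6) = 292.99 K.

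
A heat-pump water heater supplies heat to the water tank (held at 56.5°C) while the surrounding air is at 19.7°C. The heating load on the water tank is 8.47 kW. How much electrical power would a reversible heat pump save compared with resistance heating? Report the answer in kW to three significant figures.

7.52 kW

In absolute terms T_C = 292.85 K and T_H = 329.65 K, so ΔT = 36.80 K.
COP_Carnot = T_H/ΔT = 329.65/36.80 = 8.958.
Resistance heating needs Ẇ_res = Q̇_H = 8.470 kW; the reversible heat pump needs only Ẇ_hp = Q̇_H/COP = 0.9455 kW.
Saving = 8.470 − 0.9455 = 7.524 kW.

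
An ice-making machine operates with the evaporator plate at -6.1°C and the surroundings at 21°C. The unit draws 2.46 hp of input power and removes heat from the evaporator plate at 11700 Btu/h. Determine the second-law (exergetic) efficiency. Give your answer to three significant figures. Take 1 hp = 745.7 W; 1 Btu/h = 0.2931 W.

Converting, Q̇_C = 11700 Btu/h = 4.599 hp, so COP_actual = Q̇_C/Ẇ = 4.599/2.460 = 1.869.
In absolute terms T_C = 267.05 K and T_H = 294.15 K, so ΔT = 27.10 K.
COP_Carnot = T_C/ΔT = 267.05/27.10 = 9.854.
η_II = COP_actual/COP_Carnot = 1.869/9.854 = 0.1897.

0.190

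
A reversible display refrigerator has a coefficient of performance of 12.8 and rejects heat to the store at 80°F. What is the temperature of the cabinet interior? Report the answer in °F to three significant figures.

For a Carnot refrigerator COP_R = T_C/(T_H − T_C), so T_C = COP·T_H/(1 + COP).
With T_H = 299.82 K, T_C = 12.8 × 299.82/13.80 = 278.09 K.
Converting, 278.09 K = 40.89°F.

40.9 °F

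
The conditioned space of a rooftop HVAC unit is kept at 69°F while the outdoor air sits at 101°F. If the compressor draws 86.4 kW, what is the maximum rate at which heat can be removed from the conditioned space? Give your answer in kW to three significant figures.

1430 kW

In absolute terms T_C = 293.71 K and T_H = 311.48 K, so ΔT = 17.78 K.
COP_Carnot = T_C/ΔT = 293.71/17.78 = 16.52.
Q̇_max = COP_Carnot × Ẇ = 16.52 × 86.40 kW = 1427 kW.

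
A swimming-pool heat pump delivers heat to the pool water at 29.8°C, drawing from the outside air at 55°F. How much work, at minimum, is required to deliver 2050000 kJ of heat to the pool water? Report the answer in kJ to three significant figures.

115000 kJ

In absolute terms T_C = 285.93 K and T_H = 302.95 K, so ΔT = 17.02 K.
The reversible limit is COP_HP = T_H/ΔT = 17.80, so W_min = Q_H/COP = Q_H·ΔT/T_H.
W_min = 2050000 × 17.02/302.95 = 115200 kJ.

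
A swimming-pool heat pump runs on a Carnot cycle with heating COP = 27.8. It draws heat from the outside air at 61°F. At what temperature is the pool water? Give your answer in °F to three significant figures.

80.4 °F

COP_HP = T_H/(T_H − T_C) rearranges to T_H = COP·T_C/(COP − 1).
With T_C = 289.26 K, T_H = 27.8 × 289.26/26.80 = 300.05 K.
Converting, 300.05 K = 80.43°F.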